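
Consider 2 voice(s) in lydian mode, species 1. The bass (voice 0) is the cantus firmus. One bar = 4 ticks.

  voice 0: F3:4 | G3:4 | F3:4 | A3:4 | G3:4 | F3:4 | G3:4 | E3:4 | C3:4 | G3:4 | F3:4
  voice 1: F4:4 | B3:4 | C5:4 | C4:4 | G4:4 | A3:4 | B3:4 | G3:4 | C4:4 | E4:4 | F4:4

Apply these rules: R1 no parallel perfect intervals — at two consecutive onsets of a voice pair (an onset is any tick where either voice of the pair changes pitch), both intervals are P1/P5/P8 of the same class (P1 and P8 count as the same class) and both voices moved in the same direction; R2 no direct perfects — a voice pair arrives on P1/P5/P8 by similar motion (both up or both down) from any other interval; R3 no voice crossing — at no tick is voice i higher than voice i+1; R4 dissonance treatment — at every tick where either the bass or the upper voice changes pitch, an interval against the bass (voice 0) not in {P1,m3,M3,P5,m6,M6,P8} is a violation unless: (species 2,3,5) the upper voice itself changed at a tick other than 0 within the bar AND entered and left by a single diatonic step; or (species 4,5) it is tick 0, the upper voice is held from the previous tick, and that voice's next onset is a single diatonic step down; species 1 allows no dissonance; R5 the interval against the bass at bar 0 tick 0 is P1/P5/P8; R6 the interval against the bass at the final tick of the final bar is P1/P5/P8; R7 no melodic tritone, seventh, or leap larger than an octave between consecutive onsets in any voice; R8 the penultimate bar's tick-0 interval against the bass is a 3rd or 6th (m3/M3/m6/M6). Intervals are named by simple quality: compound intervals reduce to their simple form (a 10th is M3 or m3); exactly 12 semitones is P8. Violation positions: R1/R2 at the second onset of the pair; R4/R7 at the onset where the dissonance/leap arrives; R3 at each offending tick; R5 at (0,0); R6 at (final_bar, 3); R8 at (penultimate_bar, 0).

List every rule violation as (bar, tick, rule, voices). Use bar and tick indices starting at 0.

bar 0: v0=F3 v1=F4 downbeat P8
bar 1: v0=G3 v1=B3 downbeat M3
bar 2: v0=F3 v1=C5 downbeat P5
bar 3: v0=A3 v1=C4 downbeat m3
bar 4: v0=G3 v1=G4 downbeat P8
bar 5: v0=F3 v1=A3 downbeat M3
bar 6: v0=G3 v1=B3 downbeat M3
bar 7: v0=E3 v1=G3 downbeat m3
bar 8: v0=C3 v1=C4 downbeat P8
bar 9: v0=G3 v1=E4 downbeat M6
bar 10: v0=F3 v1=F4 downbeat P8
  -> R7 @ bar 1 tick 0 v(1,): F4->B3 leap 6st
  -> R7 @ bar 2 tick 0 v(1,): B3->C5 leap 13st
  -> R7 @ bar 5 tick 0 v(1,): G4->A3 leap 10st

(1, 0, R7, (1,))
(2, 0, R7, (1,))
(5, 0, R7, (1,))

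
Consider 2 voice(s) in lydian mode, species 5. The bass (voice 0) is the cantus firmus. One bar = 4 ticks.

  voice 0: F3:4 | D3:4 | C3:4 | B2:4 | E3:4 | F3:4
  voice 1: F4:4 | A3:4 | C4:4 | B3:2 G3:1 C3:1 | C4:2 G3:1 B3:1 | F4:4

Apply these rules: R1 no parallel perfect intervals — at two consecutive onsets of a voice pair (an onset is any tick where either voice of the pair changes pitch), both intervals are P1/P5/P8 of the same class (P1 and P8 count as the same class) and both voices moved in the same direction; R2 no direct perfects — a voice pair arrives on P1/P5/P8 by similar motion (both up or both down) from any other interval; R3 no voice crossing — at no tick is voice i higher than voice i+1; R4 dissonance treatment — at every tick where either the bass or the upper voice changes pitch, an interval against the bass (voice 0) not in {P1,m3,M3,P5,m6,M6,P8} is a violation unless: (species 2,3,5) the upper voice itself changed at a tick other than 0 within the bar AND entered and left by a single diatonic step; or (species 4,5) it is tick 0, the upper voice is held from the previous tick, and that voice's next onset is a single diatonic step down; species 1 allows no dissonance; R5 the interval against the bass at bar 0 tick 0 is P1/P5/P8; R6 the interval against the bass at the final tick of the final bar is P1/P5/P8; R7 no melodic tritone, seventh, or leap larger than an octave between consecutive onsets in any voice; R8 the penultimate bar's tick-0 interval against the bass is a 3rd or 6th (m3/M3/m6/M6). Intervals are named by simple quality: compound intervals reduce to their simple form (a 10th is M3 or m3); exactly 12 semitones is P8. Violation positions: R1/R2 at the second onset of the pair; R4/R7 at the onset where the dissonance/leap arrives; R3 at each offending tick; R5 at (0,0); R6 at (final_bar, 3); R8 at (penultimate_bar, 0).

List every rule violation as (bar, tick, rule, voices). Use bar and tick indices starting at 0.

bar 0: v0=F3 v1=F4 downbeat P8
bar 1: v0=D3 v1=A3 downbeat P5
bar 2: v0=C3 v1=C4 downbeat P8
bar 3: v0=B2 v1=B3 downbeat P8
bar 4: v0=E3 v1=C4 downbeat m6
bar 5: v0=F3 v1=F4 downbeat P8
  -> R2 @ bar 1 tick 0 v(0, 1): F3/F4 P8 -> D3/A3 P5 similar
  -> R1 @ bar 3 tick 0 v(0, 1): C3/C4 P8 -> B2/B3 P8 similar
  -> R4 @ bar 3 tick 3 v(0, 1): B2/C3 m2 untreated
  -> R2 @ bar 5 tick 0 v(0, 1): E3/B3 P5 -> F3/F4 P8 similar
  -> R7 @ bar 5 tick 0 v(1,): B3->F4 leap 6st

(1, 0, R2, (0, 1))
(3, 0, R1, (0, 1))
(3, 3, R4, (0, 1))
(5, 0, R2, (0, 1))
(5, 0, R7, (1,))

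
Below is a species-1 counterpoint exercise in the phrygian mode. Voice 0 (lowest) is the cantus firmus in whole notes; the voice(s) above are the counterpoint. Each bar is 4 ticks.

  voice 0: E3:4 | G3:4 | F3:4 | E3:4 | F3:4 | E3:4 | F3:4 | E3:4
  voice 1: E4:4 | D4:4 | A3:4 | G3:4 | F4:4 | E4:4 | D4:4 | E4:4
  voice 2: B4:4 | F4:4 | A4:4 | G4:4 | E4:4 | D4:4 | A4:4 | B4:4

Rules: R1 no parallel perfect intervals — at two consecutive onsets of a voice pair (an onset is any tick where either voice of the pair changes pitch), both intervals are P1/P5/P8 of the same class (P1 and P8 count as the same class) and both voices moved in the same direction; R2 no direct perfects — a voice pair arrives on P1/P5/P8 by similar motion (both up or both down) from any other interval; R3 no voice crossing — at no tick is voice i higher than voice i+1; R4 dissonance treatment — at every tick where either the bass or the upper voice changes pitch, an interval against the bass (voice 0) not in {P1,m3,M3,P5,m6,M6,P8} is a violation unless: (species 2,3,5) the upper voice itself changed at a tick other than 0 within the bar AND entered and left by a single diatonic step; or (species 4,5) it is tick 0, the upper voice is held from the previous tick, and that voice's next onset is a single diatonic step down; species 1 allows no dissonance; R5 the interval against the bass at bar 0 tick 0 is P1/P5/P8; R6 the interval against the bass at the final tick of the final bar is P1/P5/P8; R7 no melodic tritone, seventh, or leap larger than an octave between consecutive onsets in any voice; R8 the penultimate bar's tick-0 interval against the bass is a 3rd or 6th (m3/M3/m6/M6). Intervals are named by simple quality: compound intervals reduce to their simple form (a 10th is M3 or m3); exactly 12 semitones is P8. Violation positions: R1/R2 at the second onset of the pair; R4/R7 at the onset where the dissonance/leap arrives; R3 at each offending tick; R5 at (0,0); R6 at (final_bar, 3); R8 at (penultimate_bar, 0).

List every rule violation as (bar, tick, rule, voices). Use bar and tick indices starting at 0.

(1, 0, R4, (0, 2))
(1, 0, R7, (2,))
(3, 0, R1, (1, 2))
(4, 0, R2, (0, 1))
(4, 0, R3, (1, 2))
(4, 0, R4, (0, 2))
(4, 0, R7, (1,))
(4, 1, R3, (1, 2))
(4, 2, R3, (1, 2))
(4, 3, R3, (1, 2))
(5, 0, R1, (0, 1))
(5, 0, R3, (1, 2))
(5, 0, R4, (0, 2))
(5, 1, R3, (1, 2))
(5, 2, R3, (1, 2))
(5, 3, R3, (1, 2))
(7, 0, R1, (1, 2))

bar 0: v0=E3 v1=E4 v2=B4 downbeat P5
bar 1: v0=G3 v1=D4 v2=F4 downbeat m7
bar 2: v0=F3 v1=A3 v2=A4 downbeat M3
bar 3: v0=E3 v1=G3 v2=G4 downbeat m3
bar 4: v0=F3 v1=F4 v2=E4 downbeat M7
bar 5: v0=E3 v1=E4 v2=D4 downbeat m7
bar 6: v0=F3 v1=D4 v2=A4 downbeat M3
bar 7: v0=E3 v1=E4 v2=B4 downbeat P5
  -> R4 @ bar 1 tick 0 v(0, 2): G3/F4 m7 untreated
  -> R7 @ bar 1 tick 0 v(2,): B4->F4 leap 6st
  -> R1 @ bar 3 tick 0 v(1, 2): A3/A4 P8 -> G3/G4 P8 similar
  -> R2 @ bar 4 tick 0 v(0, 1): E3/G3 m3 -> F3/F4 P8 similar
  -> R3 @ bar 4 tick 0 v(1, 2): F4 above E4
  -> R4 @ bar 4 tick 0 v(0, 2): F3/E4 M7 untreated
  -> R7 @ bar 4 tick 0 v(1,): G3->F4 leap 10st
  -> R3 @ bar 4 tick 1 v(1, 2): F4 above E4
  -> R3 @ bar 4 tick 2 v(1, 2): F4 above E4
  -> R3 @ bar 4 tick 3 v(1, 2): F4 above E4
  -> R1 @ bar 5 tick 0 v(0, 1): F3/F4 P8 -> E3/E4 P8 similar
  -> R3 @ bar 5 tick 0 v(1, 2): E4 above D4
  -> R4 @ bar 5 tick 0 v(0, 2): E3/D4 m7 untreated
  -> R3 @ bar 5 tick 1 v(1, 2): E4 above D4
  -> R3 @ bar 5 tick 2 v(1, 2): E4 above D4
  -> R3 @ bar 5 tick 3 v(1, 2): E4 above D4
  -> R1 @ bar 7 tick 0 v(1, 2): D4/A4 P5 -> E4/B4 P5 similar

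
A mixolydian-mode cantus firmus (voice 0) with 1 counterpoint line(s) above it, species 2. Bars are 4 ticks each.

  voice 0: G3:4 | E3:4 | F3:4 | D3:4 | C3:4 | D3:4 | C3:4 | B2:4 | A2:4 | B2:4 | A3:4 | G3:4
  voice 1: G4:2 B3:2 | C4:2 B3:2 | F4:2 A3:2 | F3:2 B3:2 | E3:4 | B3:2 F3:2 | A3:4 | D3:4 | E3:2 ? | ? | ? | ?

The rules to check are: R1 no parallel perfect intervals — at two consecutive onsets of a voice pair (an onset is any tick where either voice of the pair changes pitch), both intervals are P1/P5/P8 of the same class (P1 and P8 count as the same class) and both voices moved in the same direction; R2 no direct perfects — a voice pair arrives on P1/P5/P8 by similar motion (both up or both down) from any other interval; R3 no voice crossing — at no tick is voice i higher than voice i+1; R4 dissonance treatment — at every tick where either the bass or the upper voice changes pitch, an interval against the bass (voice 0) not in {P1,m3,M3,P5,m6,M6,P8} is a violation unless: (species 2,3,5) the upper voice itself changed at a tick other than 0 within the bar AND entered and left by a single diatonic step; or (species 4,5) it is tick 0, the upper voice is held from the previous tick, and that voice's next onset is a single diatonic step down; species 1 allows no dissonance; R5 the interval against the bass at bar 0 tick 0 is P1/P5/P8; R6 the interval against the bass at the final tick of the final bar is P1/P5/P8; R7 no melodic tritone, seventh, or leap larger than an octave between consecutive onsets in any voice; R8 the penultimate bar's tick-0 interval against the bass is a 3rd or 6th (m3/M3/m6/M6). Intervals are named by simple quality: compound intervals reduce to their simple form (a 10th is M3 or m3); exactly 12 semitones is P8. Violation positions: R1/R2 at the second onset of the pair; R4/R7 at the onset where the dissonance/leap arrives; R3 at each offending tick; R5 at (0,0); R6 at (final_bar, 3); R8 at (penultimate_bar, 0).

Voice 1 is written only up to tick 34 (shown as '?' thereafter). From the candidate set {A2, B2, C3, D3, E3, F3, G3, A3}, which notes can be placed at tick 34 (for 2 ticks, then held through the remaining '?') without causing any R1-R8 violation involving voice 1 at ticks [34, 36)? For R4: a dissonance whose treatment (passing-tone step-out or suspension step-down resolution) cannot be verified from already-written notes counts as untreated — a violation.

A2: legal
B2: violates R4
C3: legal
D3: violates R4
E3: legal
F3: legal
G3: violates R4
A3: legal

{A2, A3, C3, E3, F3}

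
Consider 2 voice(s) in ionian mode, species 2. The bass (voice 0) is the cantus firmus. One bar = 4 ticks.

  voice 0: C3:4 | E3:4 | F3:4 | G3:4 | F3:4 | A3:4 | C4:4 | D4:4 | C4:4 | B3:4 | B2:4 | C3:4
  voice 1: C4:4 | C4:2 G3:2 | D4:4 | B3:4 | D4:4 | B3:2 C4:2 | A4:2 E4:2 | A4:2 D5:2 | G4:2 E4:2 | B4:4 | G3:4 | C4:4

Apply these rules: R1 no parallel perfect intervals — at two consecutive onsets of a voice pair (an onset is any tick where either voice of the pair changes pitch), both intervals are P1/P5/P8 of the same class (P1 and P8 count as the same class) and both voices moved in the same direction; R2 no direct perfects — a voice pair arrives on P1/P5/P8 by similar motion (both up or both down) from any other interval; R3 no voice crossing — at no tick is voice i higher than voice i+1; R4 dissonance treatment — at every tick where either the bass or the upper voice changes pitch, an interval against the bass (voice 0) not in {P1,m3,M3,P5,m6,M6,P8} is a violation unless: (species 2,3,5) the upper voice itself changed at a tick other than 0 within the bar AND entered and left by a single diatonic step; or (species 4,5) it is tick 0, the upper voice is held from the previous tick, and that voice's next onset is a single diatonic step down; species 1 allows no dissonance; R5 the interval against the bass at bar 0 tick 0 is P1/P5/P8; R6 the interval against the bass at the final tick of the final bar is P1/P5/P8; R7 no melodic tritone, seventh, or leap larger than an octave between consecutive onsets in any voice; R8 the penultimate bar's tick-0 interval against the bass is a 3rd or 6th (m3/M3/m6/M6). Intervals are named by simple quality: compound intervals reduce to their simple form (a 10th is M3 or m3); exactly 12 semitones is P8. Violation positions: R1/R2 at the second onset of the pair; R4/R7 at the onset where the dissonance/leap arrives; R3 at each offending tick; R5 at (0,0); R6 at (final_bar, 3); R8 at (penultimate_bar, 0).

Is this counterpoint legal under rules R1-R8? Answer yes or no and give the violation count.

bar 0: v0=C3 v1=C4 (P8)
bar 1: v0=E3 v1=C4 (m6)
bar 2: v0=F3 v1=D4 (M6)
bar 3: v0=G3 v1=B3 (M3)
bar 4: v0=F3 v1=D4 (M6)
bar 5: v0=A3 v1=B3 (M2)
bar 6: v0=C4 v1=A4 (M6)
bar 7: v0=D4 v1=A4 (P5)
bar 8: v0=C4 v1=G4 (P5)
bar 9: v0=B3 v1=B4 (P8)
bar 10: v0=B2 v1=G3 (m6)
bar 11: v0=C3 v1=C4 (P8)
  R4 @ bar5.0: A3/B3 M2 untreated
  R2 @ bar7.0: C4/E4 M3 -> D4/A4 P5 similar
  R2 @ bar8.0: D4/D5 P8 -> C4/G4 P5 similar
  R7 @ bar10.0: B4->G3 leap 16st
  R2 @ bar11.0: B2/G3 m6 -> C3/C4 P8 similar

No (5 violations)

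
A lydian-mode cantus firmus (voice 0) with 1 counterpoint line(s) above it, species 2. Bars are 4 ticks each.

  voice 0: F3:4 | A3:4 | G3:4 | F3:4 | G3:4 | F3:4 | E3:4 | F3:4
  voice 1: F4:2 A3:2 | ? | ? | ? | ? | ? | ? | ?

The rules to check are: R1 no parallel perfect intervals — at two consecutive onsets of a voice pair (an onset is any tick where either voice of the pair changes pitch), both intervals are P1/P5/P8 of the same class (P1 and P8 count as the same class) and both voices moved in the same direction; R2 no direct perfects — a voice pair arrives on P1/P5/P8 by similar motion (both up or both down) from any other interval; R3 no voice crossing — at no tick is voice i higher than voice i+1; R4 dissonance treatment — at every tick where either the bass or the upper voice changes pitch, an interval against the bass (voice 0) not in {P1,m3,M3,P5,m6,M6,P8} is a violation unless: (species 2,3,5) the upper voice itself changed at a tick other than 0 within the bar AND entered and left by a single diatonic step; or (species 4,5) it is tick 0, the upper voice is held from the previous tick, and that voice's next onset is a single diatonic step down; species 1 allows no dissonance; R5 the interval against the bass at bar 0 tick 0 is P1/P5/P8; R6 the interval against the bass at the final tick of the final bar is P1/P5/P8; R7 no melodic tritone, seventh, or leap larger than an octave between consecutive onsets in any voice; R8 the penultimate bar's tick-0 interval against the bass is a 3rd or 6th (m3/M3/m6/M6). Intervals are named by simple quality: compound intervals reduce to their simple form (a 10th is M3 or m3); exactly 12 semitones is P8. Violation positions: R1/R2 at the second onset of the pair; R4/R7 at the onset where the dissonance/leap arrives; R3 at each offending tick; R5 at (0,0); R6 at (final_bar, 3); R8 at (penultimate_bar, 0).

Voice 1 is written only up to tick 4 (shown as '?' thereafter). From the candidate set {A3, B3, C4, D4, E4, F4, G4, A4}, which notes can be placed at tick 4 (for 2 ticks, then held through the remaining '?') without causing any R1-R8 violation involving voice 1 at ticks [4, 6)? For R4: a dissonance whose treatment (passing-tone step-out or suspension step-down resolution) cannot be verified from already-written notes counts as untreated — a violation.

{A3, C4, F4}

A3: legal
B3: violates R4
C4: legal
D4: violates R4
E4: violates R2
F4: legal
G4: violates R4,R7
A4: violates R2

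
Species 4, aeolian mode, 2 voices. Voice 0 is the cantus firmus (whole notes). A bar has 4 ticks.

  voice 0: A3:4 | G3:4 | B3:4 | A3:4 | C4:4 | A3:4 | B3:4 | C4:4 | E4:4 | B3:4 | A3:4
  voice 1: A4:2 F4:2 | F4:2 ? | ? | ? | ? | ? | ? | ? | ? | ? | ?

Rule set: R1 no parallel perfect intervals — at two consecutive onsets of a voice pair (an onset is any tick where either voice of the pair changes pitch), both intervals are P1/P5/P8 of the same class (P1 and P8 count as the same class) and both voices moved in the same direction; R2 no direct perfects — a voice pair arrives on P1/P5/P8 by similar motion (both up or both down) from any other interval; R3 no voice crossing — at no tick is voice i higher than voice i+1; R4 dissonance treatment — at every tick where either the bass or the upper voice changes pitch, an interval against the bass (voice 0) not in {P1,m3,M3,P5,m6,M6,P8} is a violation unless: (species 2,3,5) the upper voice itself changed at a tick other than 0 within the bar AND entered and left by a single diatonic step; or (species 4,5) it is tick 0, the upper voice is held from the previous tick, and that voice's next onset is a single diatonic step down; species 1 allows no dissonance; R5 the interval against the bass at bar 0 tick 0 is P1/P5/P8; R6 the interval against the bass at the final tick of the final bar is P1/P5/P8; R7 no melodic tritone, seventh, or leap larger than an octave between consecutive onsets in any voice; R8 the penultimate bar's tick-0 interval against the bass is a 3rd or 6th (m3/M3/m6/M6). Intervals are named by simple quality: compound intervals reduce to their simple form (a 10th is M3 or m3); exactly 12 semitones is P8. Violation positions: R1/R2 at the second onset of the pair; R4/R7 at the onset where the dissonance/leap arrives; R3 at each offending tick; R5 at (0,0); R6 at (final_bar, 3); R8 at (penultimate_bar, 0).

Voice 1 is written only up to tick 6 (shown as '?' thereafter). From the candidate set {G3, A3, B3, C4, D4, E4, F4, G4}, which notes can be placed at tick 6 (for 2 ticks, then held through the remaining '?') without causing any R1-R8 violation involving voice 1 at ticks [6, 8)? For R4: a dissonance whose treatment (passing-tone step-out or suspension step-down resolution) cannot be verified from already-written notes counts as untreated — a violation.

G3: violates R7
A3: violates R4
B3: violates R7
C4: violates R4
D4: legal
E4: legal
F4: legal
G4: legal

{D4, E4, F4, G4}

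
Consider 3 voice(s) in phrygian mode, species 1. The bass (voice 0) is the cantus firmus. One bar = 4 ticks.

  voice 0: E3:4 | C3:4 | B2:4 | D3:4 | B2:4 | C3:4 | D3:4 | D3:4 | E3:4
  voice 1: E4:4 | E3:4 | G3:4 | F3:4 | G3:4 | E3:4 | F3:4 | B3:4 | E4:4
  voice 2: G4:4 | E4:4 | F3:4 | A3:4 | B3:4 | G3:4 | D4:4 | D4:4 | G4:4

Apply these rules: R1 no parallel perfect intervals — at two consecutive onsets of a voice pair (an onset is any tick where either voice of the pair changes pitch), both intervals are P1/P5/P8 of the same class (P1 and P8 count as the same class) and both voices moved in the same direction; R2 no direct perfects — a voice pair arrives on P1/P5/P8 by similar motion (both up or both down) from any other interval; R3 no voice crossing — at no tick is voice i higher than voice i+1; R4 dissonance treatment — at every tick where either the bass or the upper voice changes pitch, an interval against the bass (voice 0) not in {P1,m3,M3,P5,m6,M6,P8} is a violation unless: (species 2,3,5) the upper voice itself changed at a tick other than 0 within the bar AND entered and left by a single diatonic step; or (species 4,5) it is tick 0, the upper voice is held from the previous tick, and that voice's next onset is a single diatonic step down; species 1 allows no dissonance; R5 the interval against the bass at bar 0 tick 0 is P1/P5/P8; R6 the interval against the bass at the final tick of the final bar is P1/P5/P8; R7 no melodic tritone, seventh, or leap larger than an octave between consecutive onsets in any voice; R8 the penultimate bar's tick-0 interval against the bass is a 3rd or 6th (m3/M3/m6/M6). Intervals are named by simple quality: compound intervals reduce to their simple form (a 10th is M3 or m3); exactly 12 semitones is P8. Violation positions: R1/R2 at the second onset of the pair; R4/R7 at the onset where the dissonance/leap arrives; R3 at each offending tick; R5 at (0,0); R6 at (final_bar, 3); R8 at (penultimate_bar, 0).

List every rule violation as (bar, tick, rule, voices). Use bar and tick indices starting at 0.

bar 0: v0=E3 v1=E4 v2=G4 downbeat m3
bar 1: v0=C3 v1=E3 v2=E4 downbeat M3
bar 2: v0=B2 v1=G3 v2=F3 downbeat TT
bar 3: v0=D3 v1=F3 v2=A3 downbeat P5
bar 4: v0=B2 v1=G3 v2=B3 downbeat P8
bar 5: v0=C3 v1=E3 v2=G3 downbeat P5
bar 6: v0=D3 v1=F3 v2=D4 downbeat P8
bar 7: v0=D3 v1=B3 v2=D4 downbeat P8
bar 8: v0=E3 v1=E4 v2=G4 downbeat m3
  -> R5 @ bar 0 tick 0 v(0, 2): opens on m3
  -> R2 @ bar 1 tick 0 v(1, 2): E4/G4 m3 -> E3/E4 P8 similar
  -> R3 @ bar 2 tick 0 v(1, 2): G3 above F3
  -> R4 @ bar 2 tick 0 v(0, 2): B2/F3 TT untreated
  -> R7 @ bar 2 tick 0 v(2,): E4->F3 leap 11st
  -> R3 @ bar 2 tick 1 v(1, 2): G3 above F3
  -> R3 @ bar 2 tick 2 v(1, 2): G3 above F3
  -> R3 @ bar 2 tick 3 v(1, 2): G3 above F3
  -> R2 @ bar 3 tick 0 v(0, 2): B2/F3 TT -> D3/A3 P5 similar
  -> R2 @ bar 6 tick 0 v(0, 2): C3/G3 P5 -> D3/D4 P8 similar
  -> R7 @ bar 7 tick 0 v(1,): F3->B3 leap 6st
  -> R8 @ bar 7 tick 0 v(0, 2): penult P8 not 3rd/6th
  -> R2 @ bar 8 tick 0 v(0, 1): D3/B3 M6 -> E3/E4 P8 similar
  -> R6 @ bar 8 tick 3 v(0, 2): closes on m3

(0, 0, R5, (0, 2))
(1, 0, R2, (1, 2))
(2, 0, R3, (1, 2))
(2, 0, R4, (0, 2))
(2, 0, R7, (2,))
(2, 1, R3, (1, 2))
(2, 2, R3, (1, 2))
(2, 3, R3, (1, 2))
(3, 0, R2, (0, 2))
(6, 0, R2, (0, 2))
(7, 0, R7, (1,))
(7, 0, R8, (0, 2))
(8, 0, R2, (0, 1))
(8, 3, R6, (0, 2))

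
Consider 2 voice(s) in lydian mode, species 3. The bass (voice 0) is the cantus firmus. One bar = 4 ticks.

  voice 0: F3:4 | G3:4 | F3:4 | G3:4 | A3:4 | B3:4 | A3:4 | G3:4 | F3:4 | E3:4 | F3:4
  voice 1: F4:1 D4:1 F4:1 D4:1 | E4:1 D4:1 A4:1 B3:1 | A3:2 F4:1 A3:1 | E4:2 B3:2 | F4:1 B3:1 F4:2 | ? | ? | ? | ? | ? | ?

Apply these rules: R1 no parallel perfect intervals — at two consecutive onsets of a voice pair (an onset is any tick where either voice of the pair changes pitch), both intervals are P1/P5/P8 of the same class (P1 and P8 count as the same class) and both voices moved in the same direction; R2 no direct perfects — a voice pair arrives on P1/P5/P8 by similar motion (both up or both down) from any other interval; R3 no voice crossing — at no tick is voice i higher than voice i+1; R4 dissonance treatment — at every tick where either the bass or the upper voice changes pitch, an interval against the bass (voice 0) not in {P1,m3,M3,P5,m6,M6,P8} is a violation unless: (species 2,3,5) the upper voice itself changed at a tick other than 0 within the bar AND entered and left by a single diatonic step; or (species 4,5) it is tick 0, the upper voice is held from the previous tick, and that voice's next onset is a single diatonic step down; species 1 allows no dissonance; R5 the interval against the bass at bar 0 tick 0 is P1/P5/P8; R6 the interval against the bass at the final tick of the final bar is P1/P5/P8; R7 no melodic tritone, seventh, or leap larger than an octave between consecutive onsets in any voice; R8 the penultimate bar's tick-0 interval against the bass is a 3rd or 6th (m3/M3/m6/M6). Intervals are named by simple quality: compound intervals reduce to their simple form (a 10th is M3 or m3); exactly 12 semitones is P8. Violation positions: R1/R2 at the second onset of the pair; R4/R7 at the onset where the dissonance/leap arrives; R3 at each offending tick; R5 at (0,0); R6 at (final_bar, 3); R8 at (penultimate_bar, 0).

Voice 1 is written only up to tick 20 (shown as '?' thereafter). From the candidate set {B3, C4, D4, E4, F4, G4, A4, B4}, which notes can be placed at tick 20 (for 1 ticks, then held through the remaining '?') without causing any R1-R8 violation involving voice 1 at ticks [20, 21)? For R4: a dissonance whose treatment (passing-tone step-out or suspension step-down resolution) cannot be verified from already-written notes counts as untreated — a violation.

{D4, G4}

B3: violates R7
C4: violates R4
D4: legal
E4: violates R4
F4: violates R4
G4: legal
A4: violates R4
B4: violates R2,R7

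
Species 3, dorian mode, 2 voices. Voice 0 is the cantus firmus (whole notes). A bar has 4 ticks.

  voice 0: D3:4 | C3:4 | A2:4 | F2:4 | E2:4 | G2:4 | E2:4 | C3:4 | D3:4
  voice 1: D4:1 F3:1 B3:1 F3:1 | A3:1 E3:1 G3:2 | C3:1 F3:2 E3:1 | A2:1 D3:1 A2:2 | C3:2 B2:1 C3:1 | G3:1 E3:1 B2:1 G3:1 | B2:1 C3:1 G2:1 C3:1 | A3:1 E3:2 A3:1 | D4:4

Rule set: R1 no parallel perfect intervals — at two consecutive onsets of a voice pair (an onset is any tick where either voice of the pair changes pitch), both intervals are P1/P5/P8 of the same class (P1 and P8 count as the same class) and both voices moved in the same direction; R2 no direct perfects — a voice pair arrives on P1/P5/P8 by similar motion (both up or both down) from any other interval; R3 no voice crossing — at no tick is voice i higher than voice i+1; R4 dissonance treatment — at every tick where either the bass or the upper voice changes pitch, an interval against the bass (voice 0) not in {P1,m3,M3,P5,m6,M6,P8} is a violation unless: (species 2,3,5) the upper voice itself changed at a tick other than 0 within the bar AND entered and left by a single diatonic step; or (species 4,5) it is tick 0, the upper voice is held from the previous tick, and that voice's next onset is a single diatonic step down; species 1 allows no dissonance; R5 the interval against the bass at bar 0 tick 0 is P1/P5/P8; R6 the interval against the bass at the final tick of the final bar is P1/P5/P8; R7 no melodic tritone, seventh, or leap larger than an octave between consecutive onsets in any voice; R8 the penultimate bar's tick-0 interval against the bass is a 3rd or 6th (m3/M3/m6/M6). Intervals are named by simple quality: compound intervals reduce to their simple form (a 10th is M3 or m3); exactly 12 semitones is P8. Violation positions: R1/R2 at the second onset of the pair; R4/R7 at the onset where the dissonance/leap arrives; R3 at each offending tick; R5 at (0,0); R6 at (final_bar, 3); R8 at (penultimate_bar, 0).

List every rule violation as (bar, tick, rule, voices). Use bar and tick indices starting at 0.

(0, 2, R7, (1,))
(0, 3, R7, (1,))
(5, 0, R2, (0, 1))
(6, 0, R2, (0, 1))
(8, 0, R2, (0, 1))

bar 0: v0=D3 v1=D4 downbeat P8
bar 1: v0=C3 v1=A3 downbeat M6
bar 2: v0=A2 v1=C3 downbeat m3
bar 3: v0=F2 v1=A2 downbeat M3
bar 4: v0=E2 v1=C3 downbeat m6
bar 5: v0=G2 v1=G3 downbeat P8
bar 6: v0=E2 v1=B2 downbeat P5
bar 7: v0=C3 v1=A3 downbeat M6
bar 8: v0=D3 v1=D4 downbeat P8
  -> R7 @ bar 0 tick 2 v(1,): F3->B3 leap 6st
  -> R7 @ bar 0 tick 3 v(1,): B3->F3 leap 6st
  -> R2 @ bar 5 tick 0 v(0, 1): E2/C3 m6 -> G2/G3 P8 similar
  -> R2 @ bar 6 tick 0 v(0, 1): G2/G3 P8 -> E2/B2 P5 similar
  -> R2 @ bar 8 tick 0 v(0, 1): C3/A3 M6 -> D3/D4 P8 similar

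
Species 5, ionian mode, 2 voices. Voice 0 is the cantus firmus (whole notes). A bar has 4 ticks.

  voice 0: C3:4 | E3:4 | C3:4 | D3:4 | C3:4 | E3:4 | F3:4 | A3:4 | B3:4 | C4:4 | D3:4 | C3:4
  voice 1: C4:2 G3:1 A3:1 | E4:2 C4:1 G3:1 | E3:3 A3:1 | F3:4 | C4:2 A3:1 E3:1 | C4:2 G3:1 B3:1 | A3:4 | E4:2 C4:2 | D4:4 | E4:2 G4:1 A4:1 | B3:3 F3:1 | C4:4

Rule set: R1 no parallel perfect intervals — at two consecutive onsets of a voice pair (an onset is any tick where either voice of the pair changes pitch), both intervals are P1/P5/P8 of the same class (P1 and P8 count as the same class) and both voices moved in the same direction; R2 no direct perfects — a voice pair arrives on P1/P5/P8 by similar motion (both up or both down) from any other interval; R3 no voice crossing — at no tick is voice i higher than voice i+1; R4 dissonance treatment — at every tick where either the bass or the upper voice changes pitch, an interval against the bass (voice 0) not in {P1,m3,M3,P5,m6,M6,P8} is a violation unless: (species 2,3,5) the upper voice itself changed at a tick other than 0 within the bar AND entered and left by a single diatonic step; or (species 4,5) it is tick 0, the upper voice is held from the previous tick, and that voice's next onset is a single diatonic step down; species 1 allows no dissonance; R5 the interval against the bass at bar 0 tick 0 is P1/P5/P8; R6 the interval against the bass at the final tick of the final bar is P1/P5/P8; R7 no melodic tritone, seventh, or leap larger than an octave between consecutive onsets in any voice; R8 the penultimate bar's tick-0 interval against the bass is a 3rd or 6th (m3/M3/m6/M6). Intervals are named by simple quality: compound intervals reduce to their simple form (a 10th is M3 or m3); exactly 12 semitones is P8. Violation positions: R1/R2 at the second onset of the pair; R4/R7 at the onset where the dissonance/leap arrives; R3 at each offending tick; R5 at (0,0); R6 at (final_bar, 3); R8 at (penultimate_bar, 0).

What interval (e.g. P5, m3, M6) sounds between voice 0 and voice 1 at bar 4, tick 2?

M6

voice 0=C3 voice 1=A3 -> M6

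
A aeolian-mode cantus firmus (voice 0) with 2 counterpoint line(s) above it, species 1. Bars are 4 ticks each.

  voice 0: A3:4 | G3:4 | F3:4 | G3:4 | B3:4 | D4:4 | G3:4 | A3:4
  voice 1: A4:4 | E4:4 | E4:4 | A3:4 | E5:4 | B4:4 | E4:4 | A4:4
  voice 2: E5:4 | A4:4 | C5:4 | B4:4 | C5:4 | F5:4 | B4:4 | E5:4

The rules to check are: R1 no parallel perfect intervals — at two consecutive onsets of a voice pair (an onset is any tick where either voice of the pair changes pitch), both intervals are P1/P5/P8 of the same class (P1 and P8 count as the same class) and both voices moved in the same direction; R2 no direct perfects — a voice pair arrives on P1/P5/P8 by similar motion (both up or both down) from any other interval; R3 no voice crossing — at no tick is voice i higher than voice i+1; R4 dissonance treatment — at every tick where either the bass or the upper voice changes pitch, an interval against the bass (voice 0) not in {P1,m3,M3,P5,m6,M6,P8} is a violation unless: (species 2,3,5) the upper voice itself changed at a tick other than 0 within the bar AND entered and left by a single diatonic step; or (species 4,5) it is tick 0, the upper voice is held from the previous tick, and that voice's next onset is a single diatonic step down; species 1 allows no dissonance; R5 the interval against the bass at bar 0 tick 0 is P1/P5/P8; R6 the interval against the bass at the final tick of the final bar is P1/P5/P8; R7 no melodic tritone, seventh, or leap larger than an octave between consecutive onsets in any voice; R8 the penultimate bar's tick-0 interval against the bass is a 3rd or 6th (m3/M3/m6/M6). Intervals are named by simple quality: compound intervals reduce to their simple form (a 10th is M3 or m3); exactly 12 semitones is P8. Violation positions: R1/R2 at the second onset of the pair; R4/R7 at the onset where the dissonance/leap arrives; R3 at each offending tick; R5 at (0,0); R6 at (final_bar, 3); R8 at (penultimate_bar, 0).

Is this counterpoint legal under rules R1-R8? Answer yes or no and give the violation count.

bar 0: v0=A3 v1=A4 v2=E5 (P5)
bar 1: v0=G3 v1=E4 v2=A4 (M2)
bar 2: v0=F3 v1=E4 v2=C5 (P5)
bar 3: v0=G3 v1=A3 v2=B4 (M3)
bar 4: v0=B3 v1=E5 v2=C5 (m2)
bar 5: v0=D4 v1=B4 v2=F5 (m3)
bar 6: v0=G3 v1=E4 v2=B4 (M3)
bar 7: v0=A3 v1=A4 v2=E5 (P5)
  R4 @ bar1.0: G3/A4 M2 untreated
  R4 @ bar2.0: F3/E4 M7 untreated
  R4 @ bar3.0: G3/A3 M2 untreated
  R3 @ bar4.0: E5 above C5
  R4 @ bar4.0: B3/E5 P4 untreated
  R4 @ bar4.0: B3/C5 m2 untreated
  R7 @ bar4.0: A3->E5 leap 19st
  R3 @ bar4.1: E5 above C5
  R3 @ bar4.2: E5 above C5
  R3 @ bar4.3: E5 above C5
  R2 @ bar6.0: B4/F5 TT -> E4/B4 P5 similar
  R7 @ bar6.0: F5->B4 leap 6st
  R1 @ bar7.0: E4/B4 P5 -> A4/E5 P5 similar
  R2 @ bar7.0: G3/E4 M6 -> A3/A4 P8 similar
  R2 @ bar7.0: G3/B4 M3 -> A3/E5 P5 similar

No (15 violations)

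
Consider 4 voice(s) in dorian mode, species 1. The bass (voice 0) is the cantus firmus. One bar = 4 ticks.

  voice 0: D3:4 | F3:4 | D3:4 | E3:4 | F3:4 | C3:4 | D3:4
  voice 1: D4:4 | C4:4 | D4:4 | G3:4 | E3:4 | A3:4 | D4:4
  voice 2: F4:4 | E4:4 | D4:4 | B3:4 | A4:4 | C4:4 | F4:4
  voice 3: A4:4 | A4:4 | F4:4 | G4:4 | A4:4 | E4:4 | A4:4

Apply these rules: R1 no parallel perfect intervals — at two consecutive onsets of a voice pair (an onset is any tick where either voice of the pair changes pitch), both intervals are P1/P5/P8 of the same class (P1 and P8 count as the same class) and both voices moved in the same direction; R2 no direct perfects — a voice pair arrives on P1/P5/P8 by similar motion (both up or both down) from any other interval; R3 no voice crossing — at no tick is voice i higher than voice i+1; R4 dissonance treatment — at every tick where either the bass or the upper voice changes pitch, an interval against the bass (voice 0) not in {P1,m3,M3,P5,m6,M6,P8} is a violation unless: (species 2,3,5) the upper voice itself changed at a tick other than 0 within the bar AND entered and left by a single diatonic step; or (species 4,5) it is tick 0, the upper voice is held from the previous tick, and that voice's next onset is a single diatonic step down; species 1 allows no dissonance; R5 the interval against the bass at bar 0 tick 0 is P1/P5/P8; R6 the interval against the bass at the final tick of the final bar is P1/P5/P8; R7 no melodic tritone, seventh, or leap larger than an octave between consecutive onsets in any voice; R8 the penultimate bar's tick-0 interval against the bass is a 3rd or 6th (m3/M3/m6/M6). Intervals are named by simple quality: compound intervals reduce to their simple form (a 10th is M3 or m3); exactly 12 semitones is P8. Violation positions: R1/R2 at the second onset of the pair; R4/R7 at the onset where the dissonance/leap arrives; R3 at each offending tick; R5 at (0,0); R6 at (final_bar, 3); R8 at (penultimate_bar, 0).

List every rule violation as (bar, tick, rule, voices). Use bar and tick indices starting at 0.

(0, 0, R5, (0, 2))
(1, 0, R4, (0, 2))
(2, 0, R2, (0, 2))
(4, 0, R2, (2, 3))
(4, 0, R3, (0, 1))
(4, 0, R4, (0, 1))
(4, 0, R7, (2,))
(4, 1, R3, (0, 1))
(4, 2, R3, (0, 1))
(4, 3, R3, (0, 1))
(5, 0, R2, (0, 2))
(5, 0, R8, (0, 2))
(6, 0, R1, (1, 3))
(6, 0, R2, (0, 1))
(6, 0, R2, (0, 3))
(6, 3, R6, (0, 2))

bar 0: v0=D3 v1=D4 v2=F4 v3=A4 downbeat P5
bar 1: v0=F3 v1=C4 v2=E4 v3=A4 downbeat M3
bar 2: v0=D3 v1=D4 v2=D4 v3=F4 downbeat m3
bar 3: v0=E3 v1=G3 v2=B3 v3=G4 downbeat m3
bar 4: v0=F3 v1=E3 v2=A4 v3=A4 downbeat M3
bar 5: v0=C3 v1=A3 v2=C4 v3=E4 downbeat M3
bar 6: v0=D3 v1=D4 v2=F4 v3=A4 downbeat P5
  -> R5 @ bar 0 tick 0 v(0, 2): opens on m3
  -> R4 @ bar 1 tick 0 v(0, 2): F3/E4 M7 untreated
  -> R2 @ bar 2 tick 0 v(0, 2): F3/E4 M7 -> D3/D4 P8 similar
  -> R2 @ bar 4 tick 0 v(2, 3): B3/G4 m6 -> A4/A4 P1 similar
  -> R3 @ bar 4 tick 0 v(0, 1): F3 above E3
  -> R4 @ bar 4 tick 0 v(0, 1): F3/E3 m2 untreated
  -> R7 @ bar 4 tick 0 v(2,): B3->A4 leap 10st
  -> R3 @ bar 4 tick 1 v(0, 1): F3 above E3
  -> R3 @ bar 4 tick 2 v(0, 1): F3 above E3
  -> R3 @ bar 4 tick 3 v(0, 1): F3 above E3
  -> R2 @ bar 5 tick 0 v(0, 2): F3/A4 M3 -> C3/C4 P8 similar
  -> R8 @ bar 5 tick 0 v(0, 2): penult P8 not 3rd/6th
  -> R1 @ bar 6 tick 0 v(1, 3): A3/E4 P5 -> D4/A4 P5 similar
  -> R2 @ bar 6 tick 0 v(0, 1): C3/A3 M6 -> D3/D4 P8 similar
  -> R2 @ bar 6 tick 0 v(0, 3): C3/E4 M3 -> D3/A4 P5 similar
  -> R6 @ bar 6 tick 3 v(0, 2): closes on m3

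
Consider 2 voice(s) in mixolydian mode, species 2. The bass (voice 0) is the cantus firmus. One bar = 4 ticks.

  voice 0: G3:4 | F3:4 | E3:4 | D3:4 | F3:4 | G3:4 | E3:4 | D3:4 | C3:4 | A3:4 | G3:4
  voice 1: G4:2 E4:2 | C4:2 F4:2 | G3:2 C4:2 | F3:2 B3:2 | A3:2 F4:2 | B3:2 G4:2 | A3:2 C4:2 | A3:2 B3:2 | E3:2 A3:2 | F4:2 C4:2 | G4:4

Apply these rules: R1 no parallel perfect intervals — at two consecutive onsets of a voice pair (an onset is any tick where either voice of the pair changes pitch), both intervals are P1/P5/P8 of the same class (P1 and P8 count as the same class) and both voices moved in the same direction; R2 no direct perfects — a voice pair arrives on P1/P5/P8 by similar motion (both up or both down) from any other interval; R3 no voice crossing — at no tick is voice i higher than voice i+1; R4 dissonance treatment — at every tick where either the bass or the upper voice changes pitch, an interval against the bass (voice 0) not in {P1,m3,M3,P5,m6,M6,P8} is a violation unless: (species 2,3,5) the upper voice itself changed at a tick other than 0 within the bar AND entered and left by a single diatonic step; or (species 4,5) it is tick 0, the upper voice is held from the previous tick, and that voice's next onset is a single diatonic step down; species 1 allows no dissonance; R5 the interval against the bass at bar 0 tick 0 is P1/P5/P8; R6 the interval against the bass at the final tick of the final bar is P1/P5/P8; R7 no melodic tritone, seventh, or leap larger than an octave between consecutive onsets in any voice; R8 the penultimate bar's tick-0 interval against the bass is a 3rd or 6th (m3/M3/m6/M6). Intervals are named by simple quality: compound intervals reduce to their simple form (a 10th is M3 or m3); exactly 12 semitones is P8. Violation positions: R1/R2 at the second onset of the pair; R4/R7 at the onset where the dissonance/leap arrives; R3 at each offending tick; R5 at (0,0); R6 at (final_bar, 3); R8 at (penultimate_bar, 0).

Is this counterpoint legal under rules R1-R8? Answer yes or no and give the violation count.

bar 0: v0=G3 v1=G4 (P8)
bar 1: v0=F3 v1=C4 (P5)
bar 2: v0=E3 v1=G3 (m3)
bar 3: v0=D3 v1=F3 (m3)
bar 4: v0=F3 v1=A3 (M3)
bar 5: v0=G3 v1=B3 (M3)
bar 6: v0=E3 v1=A3 (P4)
bar 7: v0=D3 v1=A3 (P5)
bar 8: v0=C3 v1=E3 (M3)
bar 9: v0=A3 v1=F4 (m6)
bar 10: v0=G3 v1=G4 (P8)
  R2 @ bar1.0: G3/E4 M6 -> F3/C4 P5 similar
  R7 @ bar2.0: F4->G3 leap 10st
  R7 @ bar3.2: F3->B3 leap 6st
  R7 @ bar5.0: F4->B3 leap 6st
  R4 @ bar6.0: E3/A3 P4 untreated
  R7 @ bar6.0: G4->A3 leap 10st
  R2 @ bar7.0: E3/C4 m6 -> D3/A3 P5 similar

No (7 violations)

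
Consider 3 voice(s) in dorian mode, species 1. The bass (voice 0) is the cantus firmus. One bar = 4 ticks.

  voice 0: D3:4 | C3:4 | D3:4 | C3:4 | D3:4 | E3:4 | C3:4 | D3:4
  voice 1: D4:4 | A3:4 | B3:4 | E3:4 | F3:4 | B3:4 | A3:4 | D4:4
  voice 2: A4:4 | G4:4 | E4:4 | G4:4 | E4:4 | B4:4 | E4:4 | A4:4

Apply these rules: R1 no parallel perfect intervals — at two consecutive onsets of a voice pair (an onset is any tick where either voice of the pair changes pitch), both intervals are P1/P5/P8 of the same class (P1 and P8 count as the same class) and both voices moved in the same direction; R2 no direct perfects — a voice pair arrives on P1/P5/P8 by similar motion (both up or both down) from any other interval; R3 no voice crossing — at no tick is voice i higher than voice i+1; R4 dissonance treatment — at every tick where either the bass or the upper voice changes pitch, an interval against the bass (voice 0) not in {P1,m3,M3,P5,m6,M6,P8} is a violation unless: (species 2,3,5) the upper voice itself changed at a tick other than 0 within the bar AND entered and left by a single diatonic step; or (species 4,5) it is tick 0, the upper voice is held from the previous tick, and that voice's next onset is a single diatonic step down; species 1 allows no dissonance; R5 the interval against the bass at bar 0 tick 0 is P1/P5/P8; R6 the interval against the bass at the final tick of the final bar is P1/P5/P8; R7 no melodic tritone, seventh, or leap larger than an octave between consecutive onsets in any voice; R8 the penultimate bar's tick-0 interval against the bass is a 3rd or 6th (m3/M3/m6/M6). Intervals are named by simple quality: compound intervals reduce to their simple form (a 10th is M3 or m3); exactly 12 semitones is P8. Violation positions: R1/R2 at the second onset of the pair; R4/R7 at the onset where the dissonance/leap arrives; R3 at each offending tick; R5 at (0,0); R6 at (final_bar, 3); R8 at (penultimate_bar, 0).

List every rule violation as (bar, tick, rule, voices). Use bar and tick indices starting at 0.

bar 0: v0=D3 v1=D4 v2=A4 downbeat P5
bar 1: v0=C3 v1=A3 v2=G4 downbeat P5
bar 2: v0=D3 v1=B3 v2=E4 downbeat M2
bar 3: v0=C3 v1=E3 v2=G4 downbeat P5
bar 4: v0=D3 v1=F3 v2=E4 downbeat M2
bar 5: v0=E3 v1=B3 v2=B4 downbeat P5
bar 6: v0=C3 v1=A3 v2=E4 downbeat M3
bar 7: v0=D3 v1=D4 v2=A4 downbeat P5
  -> R1 @ bar 1 tick 0 v(0, 2): D3/A4 P5 -> C3/G4 P5 similar
  -> R4 @ bar 2 tick 0 v(0, 2): D3/E4 M2 untreated
  -> R4 @ bar 4 tick 0 v(0, 2): D3/E4 M2 untreated
  -> R2 @ bar 5 tick 0 v(0, 1): D3/F3 m3 -> E3/B3 P5 similar
  -> R2 @ bar 5 tick 0 v(0, 2): D3/E4 M2 -> E3/B4 P5 similar
  -> R2 @ bar 5 tick 0 v(1, 2): F3/E4 M7 -> B3/B4 P8 similar
  -> R7 @ bar 5 tick 0 v(1,): F3->B3 leap 6st
  -> R2 @ bar 6 tick 0 v(1, 2): B3/B4 P8 -> A3/E4 P5 similar
  -> R1 @ bar 7 tick 0 v(1, 2): A3/E4 P5 -> D4/A4 P5 similar
  -> R2 @ bar 7 tick 0 v(0, 1): C3/A3 M6 -> D3/D4 P8 similar
  -> R2 @ bar 7 tick 0 v(0, 2): C3/E4 M3 -> D3/A4 P5 similar

(1, 0, R1, (0, 2))
(2, 0, R4, (0, 2))
(4, 0, R4, (0, 2))
(5, 0, R2, (0, 1))
(5, 0, R2, (0, 2))
(5, 0, R2, (1, 2))
(5, 0, R7, (1,))
(6, 0, R2, (1, 2))
(7, 0, R1, (1, 2))
(7, 0, R2, (0, 1))
(7, 0, R2, (0, 2))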